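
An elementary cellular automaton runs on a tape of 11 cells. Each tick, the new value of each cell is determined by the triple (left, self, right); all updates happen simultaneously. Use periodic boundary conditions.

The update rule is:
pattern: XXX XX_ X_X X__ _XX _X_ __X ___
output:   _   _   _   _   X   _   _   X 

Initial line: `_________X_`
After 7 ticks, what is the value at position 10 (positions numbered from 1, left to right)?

X

XXXXXXXX___
X________X_
__XXXXXX___
X_X______XX
____XXXX_X_
XXX_X______
X_____XXXX_
position 10 holds X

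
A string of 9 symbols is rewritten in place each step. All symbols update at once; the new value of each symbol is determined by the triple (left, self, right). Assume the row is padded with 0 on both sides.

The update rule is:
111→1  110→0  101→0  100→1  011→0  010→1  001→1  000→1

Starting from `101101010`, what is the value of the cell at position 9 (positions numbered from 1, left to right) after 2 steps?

100001011
111111000
position 9 holds 0

0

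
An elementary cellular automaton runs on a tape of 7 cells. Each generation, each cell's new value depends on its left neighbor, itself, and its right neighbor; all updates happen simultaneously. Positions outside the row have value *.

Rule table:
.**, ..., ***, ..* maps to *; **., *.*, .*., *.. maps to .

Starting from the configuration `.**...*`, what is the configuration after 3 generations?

.******

.*..***
...****
.******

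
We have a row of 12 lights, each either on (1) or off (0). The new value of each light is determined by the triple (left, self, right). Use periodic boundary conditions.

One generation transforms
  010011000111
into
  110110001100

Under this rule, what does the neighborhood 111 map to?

At position 10 the neighborhood is 111; the next row has 0 there.

0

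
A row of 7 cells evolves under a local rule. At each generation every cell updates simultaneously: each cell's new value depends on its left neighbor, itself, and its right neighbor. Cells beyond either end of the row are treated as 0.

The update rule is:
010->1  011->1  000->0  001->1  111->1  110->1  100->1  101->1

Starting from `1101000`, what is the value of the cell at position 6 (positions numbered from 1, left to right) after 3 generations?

1111100
1111110
1111111
position 6 holds 1

1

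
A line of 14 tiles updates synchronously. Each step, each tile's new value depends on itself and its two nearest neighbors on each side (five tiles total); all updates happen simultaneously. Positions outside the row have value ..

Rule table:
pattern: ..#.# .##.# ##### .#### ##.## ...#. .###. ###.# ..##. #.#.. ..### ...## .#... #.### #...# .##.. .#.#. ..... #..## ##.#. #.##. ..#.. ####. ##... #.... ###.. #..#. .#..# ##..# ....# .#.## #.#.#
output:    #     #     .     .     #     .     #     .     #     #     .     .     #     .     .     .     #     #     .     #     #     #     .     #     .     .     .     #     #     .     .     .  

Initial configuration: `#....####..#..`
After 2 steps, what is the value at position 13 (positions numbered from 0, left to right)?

##.......#.##.
#.#.###..#.#.#
position 13 holds #

#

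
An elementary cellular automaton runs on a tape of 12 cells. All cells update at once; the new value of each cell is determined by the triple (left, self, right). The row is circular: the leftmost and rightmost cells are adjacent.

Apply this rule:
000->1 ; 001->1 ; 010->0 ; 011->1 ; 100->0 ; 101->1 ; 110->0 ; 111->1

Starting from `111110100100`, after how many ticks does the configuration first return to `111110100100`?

12

111101001001
111010010011
110100100111
101001001111
010010011111
100100111110
001001111101
010011111010
100111110100
001111101001
011111010010
111110100100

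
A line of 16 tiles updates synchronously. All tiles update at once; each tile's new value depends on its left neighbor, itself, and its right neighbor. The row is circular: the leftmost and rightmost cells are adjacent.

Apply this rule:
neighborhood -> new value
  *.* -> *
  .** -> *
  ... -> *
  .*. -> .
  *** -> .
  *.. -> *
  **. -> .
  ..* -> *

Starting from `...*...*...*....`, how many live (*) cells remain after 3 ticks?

13

tick 1: ***.***.***.****
tick 2: ...**..**..**...
tick 3: ****.***.***.***
count of *: 13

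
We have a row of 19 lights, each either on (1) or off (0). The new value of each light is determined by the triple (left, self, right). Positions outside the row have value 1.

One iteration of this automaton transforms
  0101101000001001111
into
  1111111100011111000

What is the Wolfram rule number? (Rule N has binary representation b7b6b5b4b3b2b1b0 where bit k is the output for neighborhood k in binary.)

position 16: 111 → 0  (bit 7 = 0)
position 4: 110 → 1  (bit 6 = 1)
position 0: 101 → 1  (bit 5 = 1)
position 7: 100 → 1  (bit 4 = 1)
position 3: 011 → 1  (bit 3 = 1)
position 1: 010 → 1  (bit 2 = 1)
position 11: 001 → 1  (bit 1 = 1)
position 8: 000 → 0  (bit 0 = 0)
bits b7..b0 = 01111110 = 126

126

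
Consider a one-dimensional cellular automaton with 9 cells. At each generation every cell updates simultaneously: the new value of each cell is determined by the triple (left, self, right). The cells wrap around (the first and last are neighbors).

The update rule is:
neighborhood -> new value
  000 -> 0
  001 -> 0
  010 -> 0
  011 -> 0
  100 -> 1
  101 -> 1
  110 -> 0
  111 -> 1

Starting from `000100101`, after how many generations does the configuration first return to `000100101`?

generation 1: 100010010
generation 2: 010001001
generation 3: 101000100
generation 4: 010100010
generation 5: 001010001
generation 6: 100101000
generation 7: 010010100
generation 8: 001001010
generation 9: 000100101

9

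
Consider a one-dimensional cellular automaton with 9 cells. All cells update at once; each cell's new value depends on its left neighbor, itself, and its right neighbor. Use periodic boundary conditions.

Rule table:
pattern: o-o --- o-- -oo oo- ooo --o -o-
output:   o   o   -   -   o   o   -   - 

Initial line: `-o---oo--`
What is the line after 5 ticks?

tick 1: ---o--o-o
tick 2: -o-----o-
tick 3: ---ooo---
tick 4: oo--oo-oo
tick 5: oo---oo-o

oo---oo-o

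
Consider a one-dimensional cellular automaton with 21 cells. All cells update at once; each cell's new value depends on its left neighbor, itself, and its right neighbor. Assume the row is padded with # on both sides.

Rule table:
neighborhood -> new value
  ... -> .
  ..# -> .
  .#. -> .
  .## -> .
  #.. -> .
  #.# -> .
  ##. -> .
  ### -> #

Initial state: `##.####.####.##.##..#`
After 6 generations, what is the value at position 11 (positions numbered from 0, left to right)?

#...##...##..........
.....................
.....................  (fixed point — unchanged through generation 6)
position 11 holds .

.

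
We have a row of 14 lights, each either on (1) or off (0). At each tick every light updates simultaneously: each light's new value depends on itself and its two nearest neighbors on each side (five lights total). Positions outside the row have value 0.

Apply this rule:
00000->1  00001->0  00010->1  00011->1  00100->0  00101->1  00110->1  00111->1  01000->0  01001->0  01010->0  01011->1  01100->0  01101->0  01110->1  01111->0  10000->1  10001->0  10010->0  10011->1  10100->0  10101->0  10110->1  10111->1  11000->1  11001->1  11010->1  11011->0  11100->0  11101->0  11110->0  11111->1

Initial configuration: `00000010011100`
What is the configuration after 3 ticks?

00010011101000

11110100111011
10001001110010
00010011101000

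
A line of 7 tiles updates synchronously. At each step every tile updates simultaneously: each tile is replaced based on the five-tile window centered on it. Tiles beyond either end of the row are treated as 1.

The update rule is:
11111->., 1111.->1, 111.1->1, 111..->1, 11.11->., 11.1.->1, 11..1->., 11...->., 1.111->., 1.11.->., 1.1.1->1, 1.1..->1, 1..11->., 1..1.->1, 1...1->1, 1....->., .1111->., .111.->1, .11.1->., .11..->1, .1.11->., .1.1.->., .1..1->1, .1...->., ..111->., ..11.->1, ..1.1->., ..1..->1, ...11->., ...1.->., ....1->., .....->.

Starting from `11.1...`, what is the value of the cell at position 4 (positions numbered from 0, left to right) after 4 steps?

step 1: 1111.1.
step 2: ..1111.
step 3: ....11.
step 4: ....1..
position 4 holds 1

1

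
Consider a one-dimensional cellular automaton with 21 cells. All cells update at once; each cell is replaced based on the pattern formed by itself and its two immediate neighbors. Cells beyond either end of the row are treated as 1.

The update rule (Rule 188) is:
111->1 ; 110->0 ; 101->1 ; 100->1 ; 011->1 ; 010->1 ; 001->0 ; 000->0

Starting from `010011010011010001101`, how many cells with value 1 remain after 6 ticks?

19

tick 1: 111010111010111001011
tick 2: 110111110111110101111
tick 3: 101111101111101111111
tick 4: 011111011111011111111
tick 5: 111110111110111111111
tick 6: 111101111101111111111
count of 1: 19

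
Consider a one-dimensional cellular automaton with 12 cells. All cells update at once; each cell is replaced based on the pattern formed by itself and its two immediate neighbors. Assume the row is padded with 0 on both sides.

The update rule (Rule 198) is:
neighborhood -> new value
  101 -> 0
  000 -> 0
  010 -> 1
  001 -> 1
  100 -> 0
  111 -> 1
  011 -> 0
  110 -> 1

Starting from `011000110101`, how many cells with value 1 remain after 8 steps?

7

101001010101
101011010101
101001010101  (repeats step 1; period 2)
step 8: 101011010101
count of 1: 7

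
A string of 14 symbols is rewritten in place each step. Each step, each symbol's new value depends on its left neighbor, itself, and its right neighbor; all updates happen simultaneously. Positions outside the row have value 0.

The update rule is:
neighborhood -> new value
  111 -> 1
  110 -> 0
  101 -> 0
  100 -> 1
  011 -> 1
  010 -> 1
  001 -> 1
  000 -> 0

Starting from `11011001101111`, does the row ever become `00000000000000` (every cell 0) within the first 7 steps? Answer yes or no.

no

step 1: 10010111001110
step 2: 11110110111101
step 3: 11100100111001
step 4: 11011111110111
step 5: 10011111100110
step 6: 11111111011101
step 7: 11111110011001
step 7 is 11111110011001, still not uniform 0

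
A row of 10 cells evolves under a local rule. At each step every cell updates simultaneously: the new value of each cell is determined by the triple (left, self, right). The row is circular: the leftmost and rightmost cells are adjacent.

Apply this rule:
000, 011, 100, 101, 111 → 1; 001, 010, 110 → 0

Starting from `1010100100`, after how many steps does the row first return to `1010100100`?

10

0101010010
0010101001
1001010100
0100101010
0010010101
1001001010
0100100101
1010010010
0101001001
1010100100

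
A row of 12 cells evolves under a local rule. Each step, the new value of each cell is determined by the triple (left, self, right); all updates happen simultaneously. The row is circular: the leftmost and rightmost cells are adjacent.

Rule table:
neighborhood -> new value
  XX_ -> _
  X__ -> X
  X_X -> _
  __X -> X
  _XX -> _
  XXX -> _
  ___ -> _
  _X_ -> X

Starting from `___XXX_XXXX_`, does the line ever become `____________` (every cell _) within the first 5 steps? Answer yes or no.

no

__X________X
XXXX______XX
____X____X__
___XXX__XXX_
__X___XX___X
step 5 is __X___XX___X, still not uniform _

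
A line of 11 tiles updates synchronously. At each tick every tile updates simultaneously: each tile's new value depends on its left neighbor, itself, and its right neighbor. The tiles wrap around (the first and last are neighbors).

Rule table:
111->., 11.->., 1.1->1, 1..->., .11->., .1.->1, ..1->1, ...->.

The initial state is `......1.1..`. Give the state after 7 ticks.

.....1111..
....1......
...11......
..1........
.11........
1..........
1.........1

1.........1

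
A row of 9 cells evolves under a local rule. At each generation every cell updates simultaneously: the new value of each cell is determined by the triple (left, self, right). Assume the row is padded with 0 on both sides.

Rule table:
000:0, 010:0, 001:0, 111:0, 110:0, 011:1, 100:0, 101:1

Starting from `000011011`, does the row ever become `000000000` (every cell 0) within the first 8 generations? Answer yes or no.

000010110
000001100
000001000
000000000
all cells are 0 at generation 4

yes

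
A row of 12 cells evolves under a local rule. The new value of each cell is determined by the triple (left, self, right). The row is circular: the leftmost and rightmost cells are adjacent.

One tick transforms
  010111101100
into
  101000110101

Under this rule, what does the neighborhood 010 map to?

At position 1 the neighborhood is 010; the next row has 0 there.

0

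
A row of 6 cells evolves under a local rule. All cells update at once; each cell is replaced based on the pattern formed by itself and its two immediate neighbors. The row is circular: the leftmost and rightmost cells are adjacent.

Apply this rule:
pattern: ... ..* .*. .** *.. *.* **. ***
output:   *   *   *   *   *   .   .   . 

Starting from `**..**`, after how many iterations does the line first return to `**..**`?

12

..***.
***..*
...***
****..
*...**
.****.
**...*
..****
***...
*..***
.***..
**..**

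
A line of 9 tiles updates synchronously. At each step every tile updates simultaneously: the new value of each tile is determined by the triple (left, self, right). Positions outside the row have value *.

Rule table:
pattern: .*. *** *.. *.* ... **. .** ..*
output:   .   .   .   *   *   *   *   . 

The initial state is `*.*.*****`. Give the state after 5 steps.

**.**....
.****.**.
**..*****
.*..*....
*.....**.

*.....**.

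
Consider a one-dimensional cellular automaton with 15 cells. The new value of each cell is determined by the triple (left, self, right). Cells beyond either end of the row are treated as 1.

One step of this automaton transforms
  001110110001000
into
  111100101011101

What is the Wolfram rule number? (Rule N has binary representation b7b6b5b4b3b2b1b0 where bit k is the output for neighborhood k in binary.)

position 3: 111 → 1  (bit 7 = 1)
position 4: 110 → 0  (bit 6 = 0)
position 5: 101 → 0  (bit 5 = 0)
position 0: 100 → 1  (bit 4 = 1)
position 2: 011 → 1  (bit 3 = 1)
position 11: 010 → 1  (bit 2 = 1)
position 1: 001 → 1  (bit 1 = 1)
position 9: 000 → 0  (bit 0 = 0)
bits b7..b0 = 10011110 = 158

158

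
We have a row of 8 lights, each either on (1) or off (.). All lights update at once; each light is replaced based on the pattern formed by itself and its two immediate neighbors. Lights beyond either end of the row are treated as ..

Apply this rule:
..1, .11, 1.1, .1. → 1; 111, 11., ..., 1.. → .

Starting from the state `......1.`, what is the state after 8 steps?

1.......

step 1: .....11.
step 2: ....11..
step 3: ...11...
step 4: ..11....
step 5: .11.....
step 6: 11......
step 7: 1.......
step 8: 1.......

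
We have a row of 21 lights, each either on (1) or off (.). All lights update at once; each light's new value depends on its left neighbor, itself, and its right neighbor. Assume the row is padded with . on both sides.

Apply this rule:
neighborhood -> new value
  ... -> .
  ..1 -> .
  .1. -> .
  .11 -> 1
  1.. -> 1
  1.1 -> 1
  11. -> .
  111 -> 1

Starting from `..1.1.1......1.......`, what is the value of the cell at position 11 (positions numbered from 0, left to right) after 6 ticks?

.

...1.1.1......1......
....1.1.1......1.....
.....1.1.1......1....
......1.1.1......1...
.......1.1.1......1..
........1.1.1......1.
position 11 holds .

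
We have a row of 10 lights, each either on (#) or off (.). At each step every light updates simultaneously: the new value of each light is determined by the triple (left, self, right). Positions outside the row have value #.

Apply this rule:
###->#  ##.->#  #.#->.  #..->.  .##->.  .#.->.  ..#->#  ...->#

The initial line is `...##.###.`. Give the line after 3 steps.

.##.#..##.
..#...#.#.
.#..##....

.#..##....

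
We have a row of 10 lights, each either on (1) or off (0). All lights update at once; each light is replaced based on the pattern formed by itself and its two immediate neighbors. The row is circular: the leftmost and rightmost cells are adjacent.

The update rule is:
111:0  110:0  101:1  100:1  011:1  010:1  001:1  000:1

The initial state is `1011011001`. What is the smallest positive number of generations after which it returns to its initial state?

20

0110110111
1101101100
1011011011
0110110110
1101101101
0011011011
1110110110
1001101101
0111011011
1100110110
1011101101
0110011011
1101110110
1011001101
0110111011
1101100110
1011011101
0110110011
1101101110
1011011001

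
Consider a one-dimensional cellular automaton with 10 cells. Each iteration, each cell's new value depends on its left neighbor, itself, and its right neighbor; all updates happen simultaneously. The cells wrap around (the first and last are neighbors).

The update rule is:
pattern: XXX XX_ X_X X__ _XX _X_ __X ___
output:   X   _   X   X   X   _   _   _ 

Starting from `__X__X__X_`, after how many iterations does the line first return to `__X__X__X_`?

10

___X__X__X
X___X__X__
_X___X__X_
__X___X__X
X__X___X__
_X__X___X_
__X__X___X
X__X__X___
_X__X__X__
__X__X__X_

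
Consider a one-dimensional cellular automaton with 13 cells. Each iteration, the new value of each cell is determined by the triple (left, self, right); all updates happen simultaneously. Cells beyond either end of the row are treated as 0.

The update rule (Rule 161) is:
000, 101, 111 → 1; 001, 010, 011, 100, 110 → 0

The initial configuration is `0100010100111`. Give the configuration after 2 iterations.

0001001000010
1100000011000

1100000011000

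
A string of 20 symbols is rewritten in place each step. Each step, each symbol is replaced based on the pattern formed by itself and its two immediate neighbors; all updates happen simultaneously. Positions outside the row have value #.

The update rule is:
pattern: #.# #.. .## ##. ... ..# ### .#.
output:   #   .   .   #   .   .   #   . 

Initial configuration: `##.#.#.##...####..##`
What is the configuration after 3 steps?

step 1: ###.#.#.#....###...#
step 2: ####.#.#......##....
step 3: #####.#........#....

#####.#........#....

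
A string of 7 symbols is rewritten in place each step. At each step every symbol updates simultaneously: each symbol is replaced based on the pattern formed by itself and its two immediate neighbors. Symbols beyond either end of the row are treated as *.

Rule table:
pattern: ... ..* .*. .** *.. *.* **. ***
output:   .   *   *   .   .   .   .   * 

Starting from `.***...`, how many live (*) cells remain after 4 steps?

1

step 1: ..*...*
step 2: .**..*.
step 3: ....**.
step 4: ...*...
count of *: 1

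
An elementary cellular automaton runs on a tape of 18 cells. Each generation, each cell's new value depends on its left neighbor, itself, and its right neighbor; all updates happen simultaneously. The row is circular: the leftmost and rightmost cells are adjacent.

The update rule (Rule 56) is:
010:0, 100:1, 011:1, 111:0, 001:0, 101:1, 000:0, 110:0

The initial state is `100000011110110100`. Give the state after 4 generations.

010010000010010101

010000010001101010
001000001001010101
100100000100101010
010010000010010101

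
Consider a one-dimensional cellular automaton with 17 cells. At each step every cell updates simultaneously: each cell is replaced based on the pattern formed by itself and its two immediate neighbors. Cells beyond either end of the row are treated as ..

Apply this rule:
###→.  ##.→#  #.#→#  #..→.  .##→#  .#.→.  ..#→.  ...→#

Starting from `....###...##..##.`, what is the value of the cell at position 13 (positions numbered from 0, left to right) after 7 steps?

#

###.#.#.#.##..##.
#.##.#.#.###..##.
.####.#.##.#..##.
.#..##.####...##.
....####..#.#.##.
###.#..#...#.###.
#.##.....#..##.#.
position 13 holds #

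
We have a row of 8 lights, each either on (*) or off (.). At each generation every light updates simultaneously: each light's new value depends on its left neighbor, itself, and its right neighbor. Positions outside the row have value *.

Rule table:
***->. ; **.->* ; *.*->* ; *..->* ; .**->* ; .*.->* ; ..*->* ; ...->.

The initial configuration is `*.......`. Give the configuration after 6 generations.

*****..*

**.....*
.**...**
****.**.
...*****
*.**....
*****..*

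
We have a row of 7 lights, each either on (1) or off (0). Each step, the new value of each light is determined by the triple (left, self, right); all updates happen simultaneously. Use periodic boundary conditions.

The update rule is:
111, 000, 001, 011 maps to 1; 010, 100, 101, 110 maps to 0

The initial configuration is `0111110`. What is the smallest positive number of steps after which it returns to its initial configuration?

7

1111100
1111001
1110011
1100111
1001111
0011111
0111110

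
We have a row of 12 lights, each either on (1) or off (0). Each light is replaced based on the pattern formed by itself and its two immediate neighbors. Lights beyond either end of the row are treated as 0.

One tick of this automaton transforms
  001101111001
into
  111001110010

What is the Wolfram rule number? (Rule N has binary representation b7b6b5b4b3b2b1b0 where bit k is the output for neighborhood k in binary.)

139

position 6: 111 → 1  (bit 7 = 1)
position 3: 110 → 0  (bit 6 = 0)
position 4: 101 → 0  (bit 5 = 0)
position 9: 100 → 0  (bit 4 = 0)
position 2: 011 → 1  (bit 3 = 1)
position 11: 010 → 0  (bit 2 = 0)
position 1: 001 → 1  (bit 1 = 1)
position 0: 000 → 1  (bit 0 = 1)
bits b7..b0 = 10001011 = 139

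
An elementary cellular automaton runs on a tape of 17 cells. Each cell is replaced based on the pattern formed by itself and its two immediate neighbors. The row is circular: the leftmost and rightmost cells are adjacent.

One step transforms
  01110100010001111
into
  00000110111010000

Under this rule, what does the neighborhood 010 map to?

At position 5 the neighborhood is 010; the next row has 1 there.

1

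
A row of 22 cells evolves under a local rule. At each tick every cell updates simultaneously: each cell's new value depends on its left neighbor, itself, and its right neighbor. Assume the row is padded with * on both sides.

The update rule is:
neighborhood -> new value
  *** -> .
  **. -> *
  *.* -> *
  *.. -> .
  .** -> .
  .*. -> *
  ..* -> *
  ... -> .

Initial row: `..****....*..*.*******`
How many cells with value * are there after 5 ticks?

6

.*...*...**.***.......
**..**..*.**..*......*
.*.*.*.***.*.**.....*.
*******..****.*....***
......*.*...***...*...
count of *: 6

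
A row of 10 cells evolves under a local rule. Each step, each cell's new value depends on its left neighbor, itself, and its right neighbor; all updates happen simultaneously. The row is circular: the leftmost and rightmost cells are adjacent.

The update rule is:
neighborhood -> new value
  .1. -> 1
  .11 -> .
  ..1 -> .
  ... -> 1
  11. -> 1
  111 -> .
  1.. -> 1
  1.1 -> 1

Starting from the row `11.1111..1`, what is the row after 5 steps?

step 1: .11...11..
step 2: ..111..111
step 3: 1...11...1
step 4: 111..111..
step 5: ..11...11.

..11...11.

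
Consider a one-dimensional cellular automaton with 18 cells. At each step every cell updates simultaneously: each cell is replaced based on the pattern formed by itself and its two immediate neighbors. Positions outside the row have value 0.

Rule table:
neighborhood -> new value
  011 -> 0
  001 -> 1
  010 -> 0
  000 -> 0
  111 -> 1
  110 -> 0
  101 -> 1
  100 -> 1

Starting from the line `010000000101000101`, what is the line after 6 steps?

010101010101010101

step 1: 101000001010101010
step 2: 010100010101010101
step 3: 101010101010101010
step 4: 010101010101010101
step 5: 101010101010101010  (repeats step 3; period 2)
step 6: 010101010101010101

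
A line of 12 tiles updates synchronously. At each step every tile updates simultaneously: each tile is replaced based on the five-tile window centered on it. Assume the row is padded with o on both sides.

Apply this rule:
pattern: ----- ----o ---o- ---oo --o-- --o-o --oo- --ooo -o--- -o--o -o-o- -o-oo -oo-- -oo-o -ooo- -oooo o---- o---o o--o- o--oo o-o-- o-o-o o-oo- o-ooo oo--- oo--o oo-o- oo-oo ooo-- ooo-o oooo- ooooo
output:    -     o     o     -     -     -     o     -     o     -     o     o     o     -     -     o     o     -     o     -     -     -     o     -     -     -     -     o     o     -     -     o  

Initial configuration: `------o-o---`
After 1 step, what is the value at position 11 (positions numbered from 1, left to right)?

-

-o--oo-o-o--
position 11 holds -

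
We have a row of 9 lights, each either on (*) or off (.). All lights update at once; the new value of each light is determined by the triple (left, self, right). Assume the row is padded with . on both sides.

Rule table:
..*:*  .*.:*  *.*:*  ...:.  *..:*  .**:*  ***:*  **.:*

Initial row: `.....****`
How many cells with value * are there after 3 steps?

....*****
...******
..*******
count of *: 7

7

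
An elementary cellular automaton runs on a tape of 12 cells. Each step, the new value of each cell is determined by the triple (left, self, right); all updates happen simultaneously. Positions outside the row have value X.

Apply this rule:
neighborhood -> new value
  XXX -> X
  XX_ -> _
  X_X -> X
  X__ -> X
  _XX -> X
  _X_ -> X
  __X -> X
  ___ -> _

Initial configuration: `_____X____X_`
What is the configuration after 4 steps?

X___XXX__XXX
_X_XXX_XXXXX
XXXXX_XXXXXX
XXXX_XXXXXXX

XXXX_XXXXXXX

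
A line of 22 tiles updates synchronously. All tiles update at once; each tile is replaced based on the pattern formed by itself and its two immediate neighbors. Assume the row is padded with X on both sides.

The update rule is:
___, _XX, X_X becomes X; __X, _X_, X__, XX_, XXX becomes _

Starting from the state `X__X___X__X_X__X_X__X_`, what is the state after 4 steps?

_____X_____X____X____X
_XXX___XXX___XX___XX_X
XX___X_X___X_X__X_X_XX
___X__X__X__X____X_XX_

___X__X__X__X____X_XX_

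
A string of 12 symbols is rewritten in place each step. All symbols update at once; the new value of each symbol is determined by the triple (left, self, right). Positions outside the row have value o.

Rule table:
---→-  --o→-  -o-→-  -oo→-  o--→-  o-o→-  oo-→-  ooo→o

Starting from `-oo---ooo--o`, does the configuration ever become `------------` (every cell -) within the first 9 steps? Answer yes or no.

-------o----
------------
all cells are - at step 2

yes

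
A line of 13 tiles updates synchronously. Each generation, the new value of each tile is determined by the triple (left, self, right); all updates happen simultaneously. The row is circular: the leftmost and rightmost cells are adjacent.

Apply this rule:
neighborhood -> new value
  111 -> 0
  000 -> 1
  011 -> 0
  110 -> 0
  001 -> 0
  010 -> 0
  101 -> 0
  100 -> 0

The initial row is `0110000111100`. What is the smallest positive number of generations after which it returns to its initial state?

2

0000110000001
0110000111100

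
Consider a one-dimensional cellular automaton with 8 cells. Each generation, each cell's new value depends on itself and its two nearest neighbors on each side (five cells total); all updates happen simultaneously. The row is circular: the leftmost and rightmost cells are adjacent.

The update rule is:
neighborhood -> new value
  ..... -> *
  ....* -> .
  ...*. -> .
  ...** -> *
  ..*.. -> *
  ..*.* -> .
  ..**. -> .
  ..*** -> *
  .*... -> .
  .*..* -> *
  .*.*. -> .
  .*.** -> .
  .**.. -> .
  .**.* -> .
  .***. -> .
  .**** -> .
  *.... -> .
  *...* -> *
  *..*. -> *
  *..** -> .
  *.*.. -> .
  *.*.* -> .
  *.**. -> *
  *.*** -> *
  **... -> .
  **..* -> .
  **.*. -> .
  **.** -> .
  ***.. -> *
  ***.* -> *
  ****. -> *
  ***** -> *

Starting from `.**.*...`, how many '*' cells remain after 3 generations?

5

*.......
*..***..
**.*.*.*
count of *: 5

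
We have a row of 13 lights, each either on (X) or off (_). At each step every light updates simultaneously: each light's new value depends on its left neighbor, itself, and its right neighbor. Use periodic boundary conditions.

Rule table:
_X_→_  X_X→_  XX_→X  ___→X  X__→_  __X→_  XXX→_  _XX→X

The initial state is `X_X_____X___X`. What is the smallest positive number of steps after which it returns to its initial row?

18

X___XXX___X_X
X_X_X_X_X___X
X_________X_X
X_XXXXXXX___X
X_X_____X_X_X
X___XXX_____X
X_X_X_X_XXX_X
X_______X_X_X
X_XXXXX_____X
X_X___X_XXX_X
X___X___X_X_X
X_X___X_____X
X___X___XXX_X
X_X___X_X_X_X
X___X_______X
X_X___XXXXX_X
X___X_X___X_X
X_X_____X___X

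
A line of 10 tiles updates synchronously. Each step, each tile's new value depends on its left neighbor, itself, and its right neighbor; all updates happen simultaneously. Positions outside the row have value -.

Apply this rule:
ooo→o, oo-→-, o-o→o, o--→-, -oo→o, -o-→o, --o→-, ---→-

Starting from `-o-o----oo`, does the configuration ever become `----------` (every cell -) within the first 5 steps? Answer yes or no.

no

-ooo----o-
-oo-----o-
-o------o-
-o------o-  (fixed point — unchanged through step 5)
step 5 is -o------o-, still not uniform -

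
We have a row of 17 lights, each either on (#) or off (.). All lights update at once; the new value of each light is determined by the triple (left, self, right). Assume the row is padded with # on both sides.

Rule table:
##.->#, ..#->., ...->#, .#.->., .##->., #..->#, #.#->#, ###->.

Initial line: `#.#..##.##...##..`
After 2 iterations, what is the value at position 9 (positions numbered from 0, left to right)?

.

iteration 1: ##.#..##.###..##.
iteration 2: .##.#..##..##..##
position 9 holds .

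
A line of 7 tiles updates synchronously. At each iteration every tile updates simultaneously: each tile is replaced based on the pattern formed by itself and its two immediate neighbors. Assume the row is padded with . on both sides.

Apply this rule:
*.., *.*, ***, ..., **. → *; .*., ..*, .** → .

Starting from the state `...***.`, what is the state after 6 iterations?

..*..**

iteration 1: **..***
iteration 2: .**..**
iteration 3: ..**..*
iteration 4: *..**..
iteration 5: .*..***
iteration 6: ..*..**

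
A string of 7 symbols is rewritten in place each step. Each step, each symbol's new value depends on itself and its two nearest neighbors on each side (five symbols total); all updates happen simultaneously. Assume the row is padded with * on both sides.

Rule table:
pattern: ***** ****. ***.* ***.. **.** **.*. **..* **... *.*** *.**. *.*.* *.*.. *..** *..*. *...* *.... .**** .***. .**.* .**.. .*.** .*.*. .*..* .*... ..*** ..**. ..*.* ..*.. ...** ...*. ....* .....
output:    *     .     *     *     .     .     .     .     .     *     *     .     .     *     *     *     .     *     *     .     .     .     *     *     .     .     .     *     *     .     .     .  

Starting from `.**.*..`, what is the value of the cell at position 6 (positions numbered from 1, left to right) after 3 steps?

*

.**..*.
.*..*..
..****.
position 6 holds *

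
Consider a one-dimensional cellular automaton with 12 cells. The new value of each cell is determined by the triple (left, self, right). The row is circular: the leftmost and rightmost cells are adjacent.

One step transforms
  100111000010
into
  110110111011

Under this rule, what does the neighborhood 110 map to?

0

At position 5 the neighborhood is 110; the next row has 0 there.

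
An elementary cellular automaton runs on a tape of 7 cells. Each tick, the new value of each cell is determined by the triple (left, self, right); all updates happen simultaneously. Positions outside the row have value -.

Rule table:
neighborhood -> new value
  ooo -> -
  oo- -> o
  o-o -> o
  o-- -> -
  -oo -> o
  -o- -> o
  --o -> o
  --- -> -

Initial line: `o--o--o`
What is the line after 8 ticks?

tick 1: o-oo-oo
tick 2: ooooooo
tick 3: o-----o
tick 4: o----oo
tick 5: o---ooo
tick 6: o--oo-o
tick 7: o-ooooo
tick 8: ooo---o

ooo---o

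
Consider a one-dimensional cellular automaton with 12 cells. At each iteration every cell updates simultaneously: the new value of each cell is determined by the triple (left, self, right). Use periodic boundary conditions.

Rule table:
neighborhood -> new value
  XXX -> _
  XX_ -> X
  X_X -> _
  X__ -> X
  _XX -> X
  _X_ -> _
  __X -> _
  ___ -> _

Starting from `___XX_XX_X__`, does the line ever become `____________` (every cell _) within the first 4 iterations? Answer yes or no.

iteration 1: ___XX_XX__X_
iteration 2: ___XX_XXX__X
iteration 3: X__XX_X_XX__
iteration 4: _X_XX___XXX_
iteration 4 is _X_XX___XXX_, still not uniform _

no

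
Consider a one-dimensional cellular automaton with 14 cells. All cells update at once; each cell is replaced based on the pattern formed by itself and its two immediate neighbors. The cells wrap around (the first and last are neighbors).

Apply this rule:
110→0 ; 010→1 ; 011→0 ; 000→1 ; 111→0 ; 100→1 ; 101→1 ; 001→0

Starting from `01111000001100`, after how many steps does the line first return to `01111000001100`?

step 1: 00000111100011
step 2: 11110000011000
step 3: 00001111000110
step 4: 11100000110001
step 5: 00011110001100
step 6: 11000001100011
step 7: 00111100011000
step 8: 10000011000111
step 9: 01111000110000
step 10: 00000110001111
step 11: 11110001100000
step 12: 00001100011110
step 13: 11100011000001
step 14: 00011000111100
step 15: 11000110000011
step 16: 00110001111000
step 17: 10001100000111
step 18: 01100011110000
step 19: 00011000001111
step 20: 11000111100000
step 21: 00110000011110
step 22: 10001111000001
step 23: 01100000111100
step 24: 00011110000011
step 25: 11000001111000
step 26: 00111100000110
step 27: 10000011110001
step 28: 01111000001100

28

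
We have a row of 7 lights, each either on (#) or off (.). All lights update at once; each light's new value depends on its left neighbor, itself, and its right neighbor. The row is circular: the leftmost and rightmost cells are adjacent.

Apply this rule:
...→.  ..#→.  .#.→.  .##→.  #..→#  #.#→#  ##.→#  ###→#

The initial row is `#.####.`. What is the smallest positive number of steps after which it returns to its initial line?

7

step 1: .#.####
step 2: #.#.###
step 3: ##.#.##
step 4: ###.#.#
step 5: ####.#.
step 6: .####.#
step 7: #.####.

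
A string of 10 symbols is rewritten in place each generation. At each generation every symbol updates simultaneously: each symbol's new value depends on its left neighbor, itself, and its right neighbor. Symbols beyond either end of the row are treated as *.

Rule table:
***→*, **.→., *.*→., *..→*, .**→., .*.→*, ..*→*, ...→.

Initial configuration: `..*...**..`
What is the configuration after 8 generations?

*...**....

****.*..**
***..***.*
**.**.*...
*.....**.*
.*...*....
.**.***..*
.....*.**.
*...**....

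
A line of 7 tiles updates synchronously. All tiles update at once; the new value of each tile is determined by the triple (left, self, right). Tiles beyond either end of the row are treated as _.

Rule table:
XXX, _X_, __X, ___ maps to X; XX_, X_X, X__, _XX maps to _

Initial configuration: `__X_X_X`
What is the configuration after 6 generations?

_XXXXX_

XXX_X_X
_X__X_X
XX_XX_X
______X
XXXXXXX
_XXXXX_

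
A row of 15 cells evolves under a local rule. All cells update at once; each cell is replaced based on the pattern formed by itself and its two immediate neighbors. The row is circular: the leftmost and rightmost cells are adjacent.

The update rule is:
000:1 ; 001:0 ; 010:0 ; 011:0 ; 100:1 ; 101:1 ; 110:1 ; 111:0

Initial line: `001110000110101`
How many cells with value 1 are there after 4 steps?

7

100011110011010
011000011001101
101111001100110
010001100110011
count of 1: 7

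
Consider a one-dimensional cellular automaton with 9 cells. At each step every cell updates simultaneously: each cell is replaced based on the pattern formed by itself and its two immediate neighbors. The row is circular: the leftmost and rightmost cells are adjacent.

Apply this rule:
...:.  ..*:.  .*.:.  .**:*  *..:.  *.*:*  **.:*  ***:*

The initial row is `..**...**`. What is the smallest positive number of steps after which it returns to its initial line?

1

step 1: ..**...**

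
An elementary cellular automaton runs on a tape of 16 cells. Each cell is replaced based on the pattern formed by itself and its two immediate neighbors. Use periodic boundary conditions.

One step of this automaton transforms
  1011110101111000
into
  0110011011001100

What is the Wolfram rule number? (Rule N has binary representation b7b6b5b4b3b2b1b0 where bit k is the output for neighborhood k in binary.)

position 3: 111 → 0  (bit 7 = 0)
position 5: 110 → 1  (bit 6 = 1)
position 1: 101 → 1  (bit 5 = 1)
position 13: 100 → 1  (bit 4 = 1)
position 2: 011 → 1  (bit 3 = 1)
position 0: 010 → 0  (bit 2 = 0)
position 15: 001 → 0  (bit 1 = 0)
position 14: 000 → 0  (bit 0 = 0)
bits b7..b0 = 01111000 = 120

120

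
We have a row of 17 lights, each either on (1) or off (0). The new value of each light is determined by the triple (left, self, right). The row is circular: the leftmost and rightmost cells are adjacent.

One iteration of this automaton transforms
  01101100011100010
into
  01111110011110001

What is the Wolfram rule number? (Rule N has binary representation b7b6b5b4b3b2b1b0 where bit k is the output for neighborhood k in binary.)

248

position 10: 111 → 1  (bit 7 = 1)
position 2: 110 → 1  (bit 6 = 1)
position 3: 101 → 1  (bit 5 = 1)
position 6: 100 → 1  (bit 4 = 1)
position 1: 011 → 1  (bit 3 = 1)
position 15: 010 → 0  (bit 2 = 0)
position 0: 001 → 0  (bit 1 = 0)
position 7: 000 → 0  (bit 0 = 0)
bits b7..b0 = 11111000 = 248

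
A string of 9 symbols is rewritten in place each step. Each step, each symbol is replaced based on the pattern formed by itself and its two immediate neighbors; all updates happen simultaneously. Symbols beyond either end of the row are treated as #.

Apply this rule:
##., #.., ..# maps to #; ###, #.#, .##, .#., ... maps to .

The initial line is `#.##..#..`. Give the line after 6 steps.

#..###.##
###..#...
..###.#.#
##..#....
.###.#..#
...#..##.

...#..##.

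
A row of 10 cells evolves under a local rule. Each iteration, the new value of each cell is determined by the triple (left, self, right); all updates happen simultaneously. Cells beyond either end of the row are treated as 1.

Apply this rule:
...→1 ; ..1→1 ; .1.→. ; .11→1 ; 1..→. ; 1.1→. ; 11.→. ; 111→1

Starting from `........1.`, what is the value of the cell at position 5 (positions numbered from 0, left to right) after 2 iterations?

1

iteration 1: .1111111..
iteration 2: .111111..1
position 5 holds 1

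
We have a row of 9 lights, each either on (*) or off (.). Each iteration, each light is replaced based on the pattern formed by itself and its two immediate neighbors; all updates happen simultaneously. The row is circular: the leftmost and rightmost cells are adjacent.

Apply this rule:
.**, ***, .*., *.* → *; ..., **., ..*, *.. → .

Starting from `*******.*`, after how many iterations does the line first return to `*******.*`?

9

******.**
*****.***
****.****
***.*****
**.******
*.*******
.********
********.
*******.*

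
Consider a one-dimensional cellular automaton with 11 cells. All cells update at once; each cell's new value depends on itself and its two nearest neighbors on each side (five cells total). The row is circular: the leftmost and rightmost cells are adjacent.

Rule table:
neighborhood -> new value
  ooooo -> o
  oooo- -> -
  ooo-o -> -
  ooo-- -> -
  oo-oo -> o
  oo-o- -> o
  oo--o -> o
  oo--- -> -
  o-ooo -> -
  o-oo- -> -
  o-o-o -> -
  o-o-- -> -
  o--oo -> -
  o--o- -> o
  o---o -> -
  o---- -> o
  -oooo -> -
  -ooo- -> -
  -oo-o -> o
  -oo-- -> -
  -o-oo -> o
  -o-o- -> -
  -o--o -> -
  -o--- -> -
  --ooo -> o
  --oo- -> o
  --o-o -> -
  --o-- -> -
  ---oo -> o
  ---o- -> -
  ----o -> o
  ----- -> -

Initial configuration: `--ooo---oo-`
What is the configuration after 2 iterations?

oo--oooo---

-oo----oo--
oo--oooo---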